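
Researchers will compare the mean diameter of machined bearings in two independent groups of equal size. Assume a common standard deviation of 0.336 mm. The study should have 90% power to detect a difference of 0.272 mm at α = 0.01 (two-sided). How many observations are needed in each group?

For two equal groups, n per group = 2·((z_{α/2} + z_β)·σ/δ)².
z_{α/2} = 2.576; z_β = 1.282 (power 90%).
n = 2 × (3.858 × 0.336 / 0.272)² = 2 × 22.71 = 45.42
Round up: n = 46 per group.

46 per group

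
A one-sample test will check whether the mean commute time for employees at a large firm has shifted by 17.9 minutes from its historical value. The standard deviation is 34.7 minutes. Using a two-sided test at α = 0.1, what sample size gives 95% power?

41

For a one-sample z-test, n = ((z_{α/2} + z_β)·σ/δ)².
z_{α/2} = 1.645 (two-sided α = 0.1); z_β = 1.645 (power 95% → β = 0.05).
n = (3.290 × 34.7 / 17.9)² = 40.68
Round up: n = 41.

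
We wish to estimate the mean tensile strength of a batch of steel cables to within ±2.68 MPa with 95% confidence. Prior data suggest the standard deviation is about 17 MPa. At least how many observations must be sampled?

For a mean, the margin of error is E = z·σ/√n, so n = (zσ/E)².
At 95% confidence, z = 1.960.
n = (1.960 × 17 / 2.68)² = 154.58
Round up: n = 155.

n = 155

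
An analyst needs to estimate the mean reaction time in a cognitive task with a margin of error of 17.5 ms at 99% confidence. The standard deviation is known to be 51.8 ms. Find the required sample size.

For a mean, the margin of error is E = z·σ/√n, so n = (zσ/E)².
At 99% confidence, z = 2.576.
n = (2.576 × 51.8 / 17.5)² = 58.14
Round up: n = 59.

59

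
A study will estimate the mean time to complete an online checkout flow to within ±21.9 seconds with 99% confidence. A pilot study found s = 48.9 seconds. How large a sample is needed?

For a mean, the margin of error is E = z·σ/√n, so n = (zσ/E)².
At 99% confidence, z = 2.576.
n = (2.576 × 48.9 / 21.9)² = 33.08
Round up: n = 34.

34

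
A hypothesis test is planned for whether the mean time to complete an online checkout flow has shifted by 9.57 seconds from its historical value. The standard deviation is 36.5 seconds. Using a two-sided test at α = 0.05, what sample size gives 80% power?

115

For a one-sample z-test, n = ((z_{α/2} + z_β)·σ/δ)².
z_{α/2} = 1.960 (two-sided α = 0.05); z_β = 0.842 (power 80% → β = 0.2).
n = (2.802 × 36.5 / 9.57)² = 114.21
Round up: n = 115.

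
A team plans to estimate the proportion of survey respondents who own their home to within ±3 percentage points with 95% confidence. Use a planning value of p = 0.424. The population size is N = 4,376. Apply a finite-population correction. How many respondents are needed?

n = 843

For a proportion with margin E = 0.03 at 95% confidence, z = 1.960.
n = p̂(1−p̂)(z/E)² = 0.424 × 0.576 × (1.960/0.03)² = 1042.46 — call this n₀.
Finite-population correction with N = 4,376: n = n₀ / (1 + (n₀−1)/N) = 1042.46 / 1.238 = 842.05
Round up: n = 843.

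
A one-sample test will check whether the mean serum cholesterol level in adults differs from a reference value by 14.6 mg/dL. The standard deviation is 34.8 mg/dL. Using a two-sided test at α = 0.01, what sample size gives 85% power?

For a one-sample z-test, n = ((z_{α/2} + z_β)·σ/δ)².
z_{α/2} = 2.576 (two-sided α = 0.01); z_β = 1.036 (power 85% → β = 0.15).
n = (3.612 × 34.8 / 14.6)² = 74.12
Round up: n = 75.

n = 75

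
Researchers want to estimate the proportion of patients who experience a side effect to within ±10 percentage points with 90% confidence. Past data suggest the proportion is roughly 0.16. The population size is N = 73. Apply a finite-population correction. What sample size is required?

For a proportion with margin E = 0.1 at 90% confidence, z = 1.645.
n = p̂(1−p̂)(z/E)² = 0.16 × 0.84 × (1.645/0.1)² = 36.37 — call this n₀.
Finite-population correction with N = 73: n = n₀ / (1 + (n₀−1)/N) = 36.37 / 1.485 = 24.49
Round up: n = 25.

n = 25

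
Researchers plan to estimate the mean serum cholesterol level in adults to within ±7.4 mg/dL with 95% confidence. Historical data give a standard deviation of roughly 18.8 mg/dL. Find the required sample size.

25

For a mean, the margin of error is E = z·σ/√n, so n = (zσ/E)².
At 95% confidence, z = 1.960.
n = (1.960 × 18.8 / 7.4)² = 24.80
Round up: n = 25.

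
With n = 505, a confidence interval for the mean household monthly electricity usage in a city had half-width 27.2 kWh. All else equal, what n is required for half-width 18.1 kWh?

1141

Margin of error scales as 1/√n, so n₂ = n₁·(E₁/E₂)².
n₂ = 505 × (27.2/18.1)² = 505 × 2.258 = 1140.29
Round up: n₂ = 1141.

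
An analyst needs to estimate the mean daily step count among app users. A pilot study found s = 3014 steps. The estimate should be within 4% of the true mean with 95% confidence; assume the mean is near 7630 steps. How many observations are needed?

For a mean, the margin of error is E = z·σ/√n, so n = (zσ/E)².
At 95% confidence, z = 1.960.
E = 4% of 7630 = 305.2 steps.
n = (1.960 × 3014 / 305.2)² = 374.65
Round up: n = 375.

375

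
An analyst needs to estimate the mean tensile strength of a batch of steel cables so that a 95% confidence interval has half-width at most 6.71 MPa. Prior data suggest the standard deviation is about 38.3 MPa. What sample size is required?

126

For a mean, the margin of error is E = z·σ/√n, so n = (zσ/E)².
At 95% confidence, z = 1.960.
n = (1.960 × 38.3 / 6.71)² = 125.16
Round up: n = 126.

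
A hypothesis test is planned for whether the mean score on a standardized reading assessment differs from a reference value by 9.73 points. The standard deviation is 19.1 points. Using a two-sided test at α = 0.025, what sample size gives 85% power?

42

For a one-sample z-test, n = ((z_{α/2} + z_β)·σ/δ)².
z_{α/2} = 2.241 (two-sided α = 0.025); z_β = 1.036 (power 85% → β = 0.15).
n = (3.277 × 19.1 / 9.73)² = 41.38
Round up: n = 42.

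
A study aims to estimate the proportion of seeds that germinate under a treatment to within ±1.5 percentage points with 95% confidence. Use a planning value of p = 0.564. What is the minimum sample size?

For a proportion with margin E = 0.015 at 95% confidence, z = 1.960.
n = p̂(1−p̂)(z/E)² = 0.564 × 0.436 × (1.960/0.015)² = 4198.51
Round up: n = 4199.

4199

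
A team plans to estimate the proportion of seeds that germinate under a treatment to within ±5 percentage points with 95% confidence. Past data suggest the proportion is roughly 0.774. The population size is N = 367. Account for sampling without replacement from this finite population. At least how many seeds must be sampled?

n = 156

For a proportion with margin E = 0.05 at 95% confidence, z = 1.960.
n = p̂(1−p̂)(z/E)² = 0.774 × 0.226 × (1.960/0.05)² = 268.80 — call this n₀.
Finite-population correction with N = 367: n = n₀ / (1 + (n₀−1)/N) = 268.80 / 1.73 = 155.38
Round up: n = 156.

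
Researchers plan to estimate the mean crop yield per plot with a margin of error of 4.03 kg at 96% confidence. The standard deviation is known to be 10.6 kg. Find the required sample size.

For a mean, the margin of error is E = z·σ/√n, so n = (zσ/E)².
At 96% confidence, z = 2.054.
n = (2.054 × 10.6 / 4.03)² = 29.19
Round up: n = 30.

30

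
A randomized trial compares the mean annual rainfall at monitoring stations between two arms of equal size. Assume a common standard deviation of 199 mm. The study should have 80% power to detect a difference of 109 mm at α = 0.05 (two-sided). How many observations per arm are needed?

53 per group

For two equal groups, n per group = 2·((z_{α/2} + z_β)·σ/δ)².
z_{α/2} = 1.960; z_β = 0.842 (power 80%).
n = 2 × (2.802 × 199 / 109)² = 2 × 26.17 = 52.34
Round up: n = 53 per group.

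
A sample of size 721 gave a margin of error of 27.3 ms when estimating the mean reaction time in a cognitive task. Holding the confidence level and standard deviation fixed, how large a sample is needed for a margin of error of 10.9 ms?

n = 4523

Margin of error scales as 1/√n, so n₂ = n₁·(E₁/E₂)².
n₂ = 721 × (27.3/10.9)² = 721 × 6.273 = 4522.83
Round up: n₂ = 4523.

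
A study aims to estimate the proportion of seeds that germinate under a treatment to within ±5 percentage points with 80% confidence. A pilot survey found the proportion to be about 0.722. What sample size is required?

For a proportion with margin E = 0.05 at 80% confidence, z = 1.282.
n = p̂(1−p̂)(z/E)² = 0.722 × 0.278 × (1.282/0.05)² = 131.95
Round up: n = 132.

132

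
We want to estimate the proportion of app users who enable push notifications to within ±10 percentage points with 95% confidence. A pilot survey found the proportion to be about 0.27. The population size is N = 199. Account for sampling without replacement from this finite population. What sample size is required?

For a proportion with margin E = 0.1 at 95% confidence, z = 1.960.
n = p̂(1−p̂)(z/E)² = 0.27 × 0.73 × (1.960/0.1)² = 75.72 — call this n₀.
Finite-population correction with N = 199: n = n₀ / (1 + (n₀−1)/N) = 75.72 / 1.375 = 55.07
Round up: n = 56.

56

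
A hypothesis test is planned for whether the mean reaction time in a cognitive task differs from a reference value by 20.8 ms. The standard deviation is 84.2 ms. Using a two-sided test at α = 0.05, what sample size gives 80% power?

n = 129

For a one-sample z-test, n = ((z_{α/2} + z_β)·σ/δ)².
z_{α/2} = 1.960 (two-sided α = 0.05); z_β = 0.842 (power 80% → β = 0.2).
n = (2.802 × 84.2 / 20.8)² = 128.66
Round up: n = 129.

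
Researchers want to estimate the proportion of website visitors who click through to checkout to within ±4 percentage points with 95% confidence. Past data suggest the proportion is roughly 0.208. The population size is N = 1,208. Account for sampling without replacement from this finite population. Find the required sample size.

For a proportion with margin E = 0.04 at 95% confidence, z = 1.960.
n = p̂(1−p̂)(z/E)² = 0.208 × 0.792 × (1.960/0.04)² = 395.53 — call this n₀.
Finite-population correction with N = 1,208: n = n₀ / (1 + (n₀−1)/N) = 395.53 / 1.327 = 298.06
Round up: n = 299.

299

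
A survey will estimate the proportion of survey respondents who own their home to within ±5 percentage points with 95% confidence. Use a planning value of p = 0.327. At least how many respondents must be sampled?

For a proportion with margin E = 0.05 at 95% confidence, z = 1.960.
n = p̂(1−p̂)(z/E)² = 0.327 × 0.673 × (1.960/0.05)² = 338.17
Round up: n = 339.

339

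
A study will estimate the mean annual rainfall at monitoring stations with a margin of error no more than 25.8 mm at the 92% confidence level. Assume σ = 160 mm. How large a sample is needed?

118

For a mean, the margin of error is E = z·σ/√n, so n = (zσ/E)².
At 92% confidence, z = 1.751.
n = (1.751 × 160 / 25.8)² = 117.92
Round up: n = 118.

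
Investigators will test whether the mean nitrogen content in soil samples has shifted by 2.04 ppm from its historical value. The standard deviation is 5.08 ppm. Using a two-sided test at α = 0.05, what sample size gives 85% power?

For a one-sample z-test, n = ((z_{α/2} + z_β)·σ/δ)².
z_{α/2} = 1.960 (two-sided α = 0.05); z_β = 1.036 (power 85% → β = 0.15).
n = (2.996 × 5.08 / 2.04)² = 55.66
Round up: n = 56.

56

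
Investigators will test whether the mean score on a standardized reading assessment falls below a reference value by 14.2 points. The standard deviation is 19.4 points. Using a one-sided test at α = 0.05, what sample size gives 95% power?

21

For a one-sample z-test, n = ((z_α + z_β)·σ/δ)².
z_α = 1.645 (one-sided α = 0.05); z_β = 1.645 (power 95% → β = 0.05).
n = (3.290 × 19.4 / 14.2)² = 20.20
Round up: n = 21.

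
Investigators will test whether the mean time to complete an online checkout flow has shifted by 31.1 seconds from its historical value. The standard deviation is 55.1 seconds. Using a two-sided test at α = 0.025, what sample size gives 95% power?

For a one-sample z-test, n = ((z_{α/2} + z_β)·σ/δ)².
z_{α/2} = 2.241 (two-sided α = 0.025); z_β = 1.645 (power 95% → β = 0.05).
n = (3.886 × 55.1 / 31.1)² = 47.40
Round up: n = 48.

48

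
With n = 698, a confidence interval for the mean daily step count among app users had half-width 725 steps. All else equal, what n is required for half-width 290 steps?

Margin of error scales as 1/√n, so n₂ = n₁·(E₁/E₂)².
n₂ = 698 × (725/290)² = 698 × 6.25 = 4362.50
Round up: n₂ = 4363.

4363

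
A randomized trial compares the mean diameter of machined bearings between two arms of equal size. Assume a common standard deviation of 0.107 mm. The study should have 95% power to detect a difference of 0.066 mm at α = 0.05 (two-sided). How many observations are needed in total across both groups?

138 total

For two equal groups, n per group = 2·((z_{α/2} + z_β)·σ/δ)².
z_{α/2} = 1.960; z_β = 1.645 (power 95%).
n = 2 × (3.605 × 0.107 / 0.066)² = 2 × 34.16 = 68.32
Round up: n = 69 per group.
Total across both groups: 2 × 69 = 138.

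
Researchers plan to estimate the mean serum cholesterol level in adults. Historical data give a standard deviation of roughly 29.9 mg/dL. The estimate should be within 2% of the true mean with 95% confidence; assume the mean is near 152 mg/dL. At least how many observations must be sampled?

372

For a mean, the margin of error is E = z·σ/√n, so n = (zσ/E)².
At 95% confidence, z = 1.960.
E = 2% of 152 = 3.04 mg/dL.
n = (1.960 × 29.9 / 3.04)² = 371.63
Round up: n = 372.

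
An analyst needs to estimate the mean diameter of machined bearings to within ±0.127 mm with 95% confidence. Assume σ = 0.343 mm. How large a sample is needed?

For a mean, the margin of error is E = z·σ/√n, so n = (zσ/E)².
At 95% confidence, z = 1.960.
n = (1.960 × 0.343 / 0.127)² = 28.02
Round up: n = 29.

29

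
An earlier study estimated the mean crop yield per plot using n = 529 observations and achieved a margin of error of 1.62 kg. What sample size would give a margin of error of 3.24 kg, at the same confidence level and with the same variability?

133

Margin of error scales as 1/√n, so n₂ = n₁·(E₁/E₂)².
n₂ = 529 × (1.62/3.24)² = 529 × 0.25 = 132.25
Round up: n₂ = 133.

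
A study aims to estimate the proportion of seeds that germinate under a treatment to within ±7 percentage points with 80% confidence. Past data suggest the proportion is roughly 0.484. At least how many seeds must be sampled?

For a proportion with margin E = 0.07 at 80% confidence, z = 1.282.
n = p̂(1−p̂)(z/E)² = 0.484 × 0.516 × (1.282/0.07)² = 83.77
Round up: n = 84.

84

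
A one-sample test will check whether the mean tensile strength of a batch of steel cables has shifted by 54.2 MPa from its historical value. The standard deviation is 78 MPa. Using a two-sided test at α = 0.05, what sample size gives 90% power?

n = 22

For a one-sample z-test, n = ((z_{α/2} + z_β)·σ/δ)².
z_{α/2} = 1.960 (two-sided α = 0.05); z_β = 1.282 (power 90% → β = 0.1).
n = (3.242 × 78 / 54.2)² = 21.77
Round up: n = 22.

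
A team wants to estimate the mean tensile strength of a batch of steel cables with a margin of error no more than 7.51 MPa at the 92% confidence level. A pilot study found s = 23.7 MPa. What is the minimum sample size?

For a mean, the margin of error is E = z·σ/√n, so n = (zσ/E)².
At 92% confidence, z = 1.751.
n = (1.751 × 23.7 / 7.51)² = 30.53
Round up: n = 31.

31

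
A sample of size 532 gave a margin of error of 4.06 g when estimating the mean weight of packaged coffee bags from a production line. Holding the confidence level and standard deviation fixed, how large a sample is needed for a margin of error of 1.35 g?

Margin of error scales as 1/√n, so n₂ = n₁·(E₁/E₂)².
n₂ = 532 × (4.06/1.35)² = 532 × 9.044 = 4811.41
Round up: n₂ = 4812.

n = 4812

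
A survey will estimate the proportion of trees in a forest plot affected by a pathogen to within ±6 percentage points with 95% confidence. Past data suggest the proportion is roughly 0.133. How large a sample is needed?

124

For a proportion with margin E = 0.06 at 95% confidence, z = 1.960.
n = p̂(1−p̂)(z/E)² = 0.133 × 0.867 × (1.960/0.06)² = 123.05
Round up: n = 124.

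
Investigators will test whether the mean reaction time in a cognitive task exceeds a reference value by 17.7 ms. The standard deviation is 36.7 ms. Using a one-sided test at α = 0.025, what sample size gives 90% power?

For a one-sample z-test, n = ((z_α + z_β)·σ/δ)².
z_α = 1.960 (one-sided α = 0.025); z_β = 1.282 (power 90% → β = 0.1).
n = (3.242 × 36.7 / 17.7)² = 45.19
Round up: n = 46.

46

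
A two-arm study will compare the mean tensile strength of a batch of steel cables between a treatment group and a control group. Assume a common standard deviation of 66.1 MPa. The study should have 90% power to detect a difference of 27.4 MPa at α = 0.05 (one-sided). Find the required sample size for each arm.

100 per group

For two equal groups, n per group = 2·((z_α + z_β)·σ/δ)².
z_α = 1.645; z_β = 1.282 (power 90%).
n = 2 × (2.927 × 66.1 / 27.4)² = 2 × 49.86 = 99.72
Round up: n = 100 per group.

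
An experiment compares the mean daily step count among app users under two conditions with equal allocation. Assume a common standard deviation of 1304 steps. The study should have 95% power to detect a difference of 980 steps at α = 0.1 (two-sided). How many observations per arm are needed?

39 per group

For two equal groups, n per group = 2·((z_{α/2} + z_β)·σ/δ)².
z_{α/2} = 1.645; z_β = 1.645 (power 95%).
n = 2 × (3.290 × 1304 / 980)² = 2 × 19.16 = 38.32
Round up: n = 39 per group.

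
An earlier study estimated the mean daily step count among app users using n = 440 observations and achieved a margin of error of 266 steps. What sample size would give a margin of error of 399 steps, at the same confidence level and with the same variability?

Margin of error scales as 1/√n, so n₂ = n₁·(E₁/E₂)².
n₂ = 440 × (266/399)² = 440 × 0.4444 = 195.54
Round up: n₂ = 196.

n = 196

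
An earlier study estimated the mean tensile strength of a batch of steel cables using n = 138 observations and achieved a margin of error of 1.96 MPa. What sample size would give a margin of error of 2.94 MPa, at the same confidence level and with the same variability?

Margin of error scales as 1/√n, so n₂ = n₁·(E₁/E₂)².
n₂ = 138 × (1.96/2.94)² = 138 × 0.4444 = 61.33
Round up: n₂ = 62.

n = 62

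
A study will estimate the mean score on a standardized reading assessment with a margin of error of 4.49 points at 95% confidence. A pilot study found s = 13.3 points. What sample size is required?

34

For a mean, the margin of error is E = z·σ/√n, so n = (zσ/E)².
At 95% confidence, z = 1.960.
n = (1.960 × 13.3 / 4.49)² = 33.71
Round up: n = 34.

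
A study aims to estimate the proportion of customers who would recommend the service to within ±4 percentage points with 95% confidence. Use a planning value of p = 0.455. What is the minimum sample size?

596

For a proportion with margin E = 0.04 at 95% confidence, z = 1.960.
n = p̂(1−p̂)(z/E)² = 0.455 × 0.545 × (1.960/0.04)² = 595.39
Round up: n = 596.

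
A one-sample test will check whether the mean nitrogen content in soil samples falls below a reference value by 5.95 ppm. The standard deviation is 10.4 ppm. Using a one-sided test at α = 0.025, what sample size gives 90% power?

n = 33

For a one-sample z-test, n = ((z_α + z_β)·σ/δ)².
z_α = 1.960 (one-sided α = 0.025); z_β = 1.282 (power 90% → β = 0.1).
n = (3.242 × 10.4 / 5.95)² = 32.11
Round up: n = 33.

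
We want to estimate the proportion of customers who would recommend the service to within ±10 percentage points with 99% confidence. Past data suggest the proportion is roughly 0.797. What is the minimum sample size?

108

For a proportion with margin E = 0.1 at 99% confidence, z = 2.576.
n = p̂(1−p̂)(z/E)² = 0.797 × 0.203 × (2.576/0.1)² = 107.36
Round up: n = 108.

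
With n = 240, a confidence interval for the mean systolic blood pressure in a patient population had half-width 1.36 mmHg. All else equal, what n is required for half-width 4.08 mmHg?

Margin of error scales as 1/√n, so n₂ = n₁·(E₁/E₂)².
n₂ = 240 × (1.36/4.08)² = 240 × 0.1111 = 26.66
Round up: n₂ = 27.

n = 27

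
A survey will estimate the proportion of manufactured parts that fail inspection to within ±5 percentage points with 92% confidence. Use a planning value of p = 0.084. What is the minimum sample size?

For a proportion with margin E = 0.05 at 92% confidence, z = 1.751.
n = p̂(1−p̂)(z/E)² = 0.084 × 0.916 × (1.751/0.05)² = 94.36
Round up: n = 95.

95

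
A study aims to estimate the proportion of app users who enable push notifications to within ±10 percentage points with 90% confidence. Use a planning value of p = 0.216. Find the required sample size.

46

For a proportion with margin E = 0.1 at 90% confidence, z = 1.645.
n = p̂(1−p̂)(z/E)² = 0.216 × 0.784 × (1.645/0.1)² = 45.82
Round up: n = 46.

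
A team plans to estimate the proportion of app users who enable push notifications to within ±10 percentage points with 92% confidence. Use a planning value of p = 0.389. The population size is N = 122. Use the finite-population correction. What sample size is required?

46

For a proportion with margin E = 0.1 at 92% confidence, z = 1.751.
n = p̂(1−p̂)(z/E)² = 0.389 × 0.611 × (1.751/0.1)² = 72.87 — call this n₀.
Finite-population correction with N = 122: n = n₀ / (1 + (n₀−1)/N) = 72.87 / 1.589 = 45.86
Round up: n = 46.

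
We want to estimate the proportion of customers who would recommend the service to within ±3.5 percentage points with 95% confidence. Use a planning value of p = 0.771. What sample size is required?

For a proportion with margin E = 0.035 at 95% confidence, z = 1.960.
n = p̂(1−p̂)(z/E)² = 0.771 × 0.229 × (1.960/0.035)² = 553.69
Round up: n = 554.

554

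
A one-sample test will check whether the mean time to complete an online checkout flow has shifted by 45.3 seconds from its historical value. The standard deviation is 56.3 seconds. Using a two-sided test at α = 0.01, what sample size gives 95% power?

For a one-sample z-test, n = ((z_{α/2} + z_β)·σ/δ)².
z_{α/2} = 2.576 (two-sided α = 0.01); z_β = 1.645 (power 95% → β = 0.05).
n = (4.221 × 56.3 / 45.3)² = 27.52
Round up: n = 28.

n = 28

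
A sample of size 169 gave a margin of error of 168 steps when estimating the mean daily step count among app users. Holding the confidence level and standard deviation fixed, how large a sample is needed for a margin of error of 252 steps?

Margin of error scales as 1/√n, so n₂ = n₁·(E₁/E₂)².
n₂ = 169 × (168/252)² = 169 × 0.4444 = 75.10
Round up: n₂ = 76.

76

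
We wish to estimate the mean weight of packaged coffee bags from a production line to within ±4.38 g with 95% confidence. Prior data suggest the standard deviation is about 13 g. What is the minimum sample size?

34

For a mean, the margin of error is E = z·σ/√n, so n = (zσ/E)².
At 95% confidence, z = 1.960.
n = (1.960 × 13 / 4.38)² = 33.84
Round up: n = 34.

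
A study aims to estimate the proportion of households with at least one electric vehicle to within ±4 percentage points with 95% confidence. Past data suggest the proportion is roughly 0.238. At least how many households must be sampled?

n = 436

For a proportion with margin E = 0.04 at 95% confidence, z = 1.960.
n = p̂(1−p̂)(z/E)² = 0.238 × 0.762 × (1.960/0.04)² = 435.44
Round up: n = 436.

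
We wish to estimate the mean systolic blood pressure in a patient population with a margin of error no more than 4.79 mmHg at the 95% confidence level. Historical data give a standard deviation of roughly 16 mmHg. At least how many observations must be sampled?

For a mean, the margin of error is E = z·σ/√n, so n = (zσ/E)².
At 95% confidence, z = 1.960.
n = (1.960 × 16 / 4.79)² = 42.86
Round up: n = 43.

43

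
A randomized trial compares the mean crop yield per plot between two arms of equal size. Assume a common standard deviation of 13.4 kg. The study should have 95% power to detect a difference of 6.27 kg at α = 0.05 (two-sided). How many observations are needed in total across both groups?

238 total

For two equal groups, n per group = 2·((z_{α/2} + z_β)·σ/δ)².
z_{α/2} = 1.960; z_β = 1.645 (power 95%).
n = 2 × (3.605 × 13.4 / 6.27)² = 2 × 59.36 = 118.72
Round up: n = 119 per group.
Total across both groups: 2 × 119 = 238.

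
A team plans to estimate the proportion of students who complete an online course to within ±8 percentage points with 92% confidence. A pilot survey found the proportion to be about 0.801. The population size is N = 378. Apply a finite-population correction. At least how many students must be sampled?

64

For a proportion with margin E = 0.08 at 92% confidence, z = 1.751.
n = p̂(1−p̂)(z/E)² = 0.801 × 0.199 × (1.751/0.08)² = 76.36 — call this n₀.
Finite-population correction with N = 378: n = n₀ / (1 + (n₀−1)/N) = 76.36 / 1.199 = 63.69
Round up: n = 64.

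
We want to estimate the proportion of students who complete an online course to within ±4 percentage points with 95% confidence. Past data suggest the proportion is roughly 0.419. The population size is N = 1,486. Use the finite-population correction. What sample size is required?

420

For a proportion with margin E = 0.04 at 95% confidence, z = 1.960.
n = p̂(1−p̂)(z/E)² = 0.419 × 0.581 × (1.960/0.04)² = 584.50 — call this n₀.
Finite-population correction with N = 1,486: n = n₀ / (1 + (n₀−1)/N) = 584.50 / 1.393 = 419.60
Round up: n = 420.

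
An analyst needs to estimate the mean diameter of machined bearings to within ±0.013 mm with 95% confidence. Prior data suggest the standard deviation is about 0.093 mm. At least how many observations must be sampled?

For a mean, the margin of error is E = z·σ/√n, so n = (zσ/E)².
At 95% confidence, z = 1.960.
n = (1.960 × 0.093 / 0.013)² = 196.60
Round up: n = 197.

197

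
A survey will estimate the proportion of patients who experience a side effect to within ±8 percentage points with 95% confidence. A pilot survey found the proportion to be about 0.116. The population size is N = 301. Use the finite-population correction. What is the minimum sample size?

For a proportion with margin E = 0.08 at 95% confidence, z = 1.960.
n = p̂(1−p̂)(z/E)² = 0.116 × 0.884 × (1.960/0.08)² = 61.55 — call this n₀.
Finite-population correction with N = 301: n = n₀ / (1 + (n₀−1)/N) = 61.55 / 1.201 = 51.25
Round up: n = 52.

52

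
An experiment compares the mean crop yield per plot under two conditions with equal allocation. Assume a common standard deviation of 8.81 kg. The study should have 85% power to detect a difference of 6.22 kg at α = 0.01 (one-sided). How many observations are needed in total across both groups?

92 total

For two equal groups, n per group = 2·((z_α + z_β)·σ/δ)².
z_α = 2.326; z_β = 1.036 (power 85%).
n = 2 × (3.362 × 8.81 / 6.22)² = 2 × 22.68 = 45.36
Round up: n = 46 per group.
Total across both groups: 2 × 46 = 92.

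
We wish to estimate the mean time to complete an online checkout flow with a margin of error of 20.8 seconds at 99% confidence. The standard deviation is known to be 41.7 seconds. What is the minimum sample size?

For a mean, the margin of error is E = z·σ/√n, so n = (zσ/E)².
At 99% confidence, z = 2.576.
n = (2.576 × 41.7 / 20.8)² = 26.67
Round up: n = 27.

27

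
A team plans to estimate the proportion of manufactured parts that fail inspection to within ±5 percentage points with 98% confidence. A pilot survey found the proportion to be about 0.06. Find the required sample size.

For a proportion with margin E = 0.05 at 98% confidence, z = 2.326.
n = p̂(1−p̂)(z/E)² = 0.06 × 0.94 × (2.326/0.05)² = 122.06
Round up: n = 123.

123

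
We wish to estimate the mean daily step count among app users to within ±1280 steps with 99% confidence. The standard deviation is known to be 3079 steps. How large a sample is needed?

n = 39

For a mean, the margin of error is E = z·σ/√n, so n = (zσ/E)².
At 99% confidence, z = 2.576.
n = (2.576 × 3079 / 1280)² = 38.40
Round up: n = 39.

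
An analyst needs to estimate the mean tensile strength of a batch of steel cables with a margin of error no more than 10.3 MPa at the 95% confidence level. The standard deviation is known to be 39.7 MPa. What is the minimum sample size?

For a mean, the margin of error is E = z·σ/√n, so n = (zσ/E)².
At 95% confidence, z = 1.960.
n = (1.960 × 39.7 / 10.3)² = 57.07
Round up: n = 58.

n = 58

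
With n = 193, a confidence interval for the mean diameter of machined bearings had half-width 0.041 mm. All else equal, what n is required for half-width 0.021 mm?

736

Margin of error scales as 1/√n, so n₂ = n₁·(E₁/E₂)².
n₂ = 193 × (0.041/0.021)² = 193 × 3.812 = 735.72
Round up: n₂ = 736.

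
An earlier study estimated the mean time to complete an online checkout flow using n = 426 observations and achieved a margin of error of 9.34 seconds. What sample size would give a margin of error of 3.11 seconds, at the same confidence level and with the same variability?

n = 3843

Margin of error scales as 1/√n, so n₂ = n₁·(E₁/E₂)².
n₂ = 426 × (9.34/3.11)² = 426 × 9.019 = 3842.09
Round up: n₂ = 3843.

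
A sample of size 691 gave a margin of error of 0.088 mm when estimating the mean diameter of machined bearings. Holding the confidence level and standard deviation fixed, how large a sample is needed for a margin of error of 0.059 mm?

1538

Margin of error scales as 1/√n, so n₂ = n₁·(E₁/E₂)².
n₂ = 691 × (0.088/0.059)² = 691 × 2.225 = 1537.48
Round up: n₂ = 1538.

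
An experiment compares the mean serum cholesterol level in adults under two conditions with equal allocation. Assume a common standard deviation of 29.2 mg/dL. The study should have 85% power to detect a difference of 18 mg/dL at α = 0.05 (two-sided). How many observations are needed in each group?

48 per group

For two equal groups, n per group = 2·((z_{α/2} + z_β)·σ/δ)².
z_{α/2} = 1.960; z_β = 1.036 (power 85%).
n = 2 × (2.996 × 29.2 / 18)² = 2 × 23.62 = 47.24
Round up: n = 48 per group.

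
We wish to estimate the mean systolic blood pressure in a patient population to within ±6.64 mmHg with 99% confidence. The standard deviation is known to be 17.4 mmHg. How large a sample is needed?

46

For a mean, the margin of error is E = z·σ/√n, so n = (zσ/E)².
At 99% confidence, z = 2.576.
n = (2.576 × 17.4 / 6.64)² = 45.57
Round up: n = 46.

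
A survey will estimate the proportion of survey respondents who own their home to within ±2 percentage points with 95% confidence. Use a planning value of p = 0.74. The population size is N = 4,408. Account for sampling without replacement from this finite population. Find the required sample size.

For a proportion with margin E = 0.02 at 95% confidence, z = 1.960.
n = p̂(1−p̂)(z/E)² = 0.74 × 0.26 × (1.960/0.02)² = 1847.81 — call this n₀.
Finite-population correction with N = 4,408: n = n₀ / (1 + (n₀−1)/N) = 1847.81 / 1.419 = 1302.19
Round up: n = 1303.

n = 1303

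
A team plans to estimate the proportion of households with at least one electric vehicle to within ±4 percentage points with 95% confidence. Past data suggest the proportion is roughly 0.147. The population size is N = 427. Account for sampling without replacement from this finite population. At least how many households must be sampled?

For a proportion with margin E = 0.04 at 95% confidence, z = 1.960.
n = p̂(1−p̂)(z/E)² = 0.147 × 0.853 × (1.960/0.04)² = 301.06 — call this n₀.
Finite-population correction with N = 427: n = n₀ / (1 + (n₀−1)/N) = 301.06 / 1.703 = 176.78
Round up: n = 177.

177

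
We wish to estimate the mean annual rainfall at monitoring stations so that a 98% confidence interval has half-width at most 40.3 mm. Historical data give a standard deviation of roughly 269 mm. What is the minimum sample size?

For a mean, the margin of error is E = z·σ/√n, so n = (zσ/E)².
At 98% confidence, z = 2.326.
n = (2.326 × 269 / 40.3)² = 241.05
Round up: n = 242.

n = 242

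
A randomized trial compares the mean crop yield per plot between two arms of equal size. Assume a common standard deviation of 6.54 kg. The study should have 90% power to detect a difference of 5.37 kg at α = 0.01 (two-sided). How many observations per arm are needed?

For two equal groups, n per group = 2·((z_{α/2} + z_β)·σ/δ)².
z_{α/2} = 2.576; z_β = 1.282 (power 90%).
n = 2 × (3.858 × 6.54 / 5.37)² = 2 × 22.08 = 44.16
Round up: n = 45 per group.

45 per group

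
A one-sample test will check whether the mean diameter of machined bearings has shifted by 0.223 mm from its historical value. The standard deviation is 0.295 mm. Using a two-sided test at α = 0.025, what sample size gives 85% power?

19

For a one-sample z-test, n = ((z_{α/2} + z_β)·σ/δ)².
z_{α/2} = 2.241 (two-sided α = 0.025); z_β = 1.036 (power 85% → β = 0.15).
n = (3.277 × 0.295 / 0.223)² = 18.79
Round up: n = 19.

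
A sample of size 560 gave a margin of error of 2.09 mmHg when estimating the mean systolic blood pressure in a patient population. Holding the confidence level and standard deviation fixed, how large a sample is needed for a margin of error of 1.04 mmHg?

Margin of error scales as 1/√n, so n₂ = n₁·(E₁/E₂)².
n₂ = 560 × (2.09/1.04)² = 560 × 4.039 = 2261.84
Round up: n₂ = 2262.

n = 2262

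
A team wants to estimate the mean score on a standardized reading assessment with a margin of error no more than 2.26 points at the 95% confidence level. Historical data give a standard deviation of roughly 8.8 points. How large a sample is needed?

59

For a mean, the margin of error is E = z·σ/√n, so n = (zσ/E)².
At 95% confidence, z = 1.960.
n = (1.960 × 8.8 / 2.26)² = 58.25
Round up: n = 59.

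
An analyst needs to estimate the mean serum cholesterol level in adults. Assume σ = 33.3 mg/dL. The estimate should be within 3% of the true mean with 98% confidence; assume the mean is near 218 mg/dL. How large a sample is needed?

For a mean, the margin of error is E = z·σ/√n, so n = (zσ/E)².
At 98% confidence, z = 2.326.
E = 3% of 218 = 6.54 mg/dL.
n = (2.326 × 33.3 / 6.54)² = 140.27
Round up: n = 141.

141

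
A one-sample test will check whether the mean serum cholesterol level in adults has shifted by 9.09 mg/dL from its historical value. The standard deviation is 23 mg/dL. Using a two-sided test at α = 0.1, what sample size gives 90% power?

55

For a one-sample z-test, n = ((z_{α/2} + z_β)·σ/δ)².
z_{α/2} = 1.645 (two-sided α = 0.1); z_β = 1.282 (power 90% → β = 0.1).
n = (2.927 × 23 / 9.09)² = 54.85
Round up: n = 55.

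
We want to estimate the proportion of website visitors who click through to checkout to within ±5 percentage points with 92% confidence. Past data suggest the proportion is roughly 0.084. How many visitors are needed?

95

For a proportion with margin E = 0.05 at 92% confidence, z = 1.751.
n = p̂(1−p̂)(z/E)² = 0.084 × 0.916 × (1.751/0.05)² = 94.36
Round up: n = 95.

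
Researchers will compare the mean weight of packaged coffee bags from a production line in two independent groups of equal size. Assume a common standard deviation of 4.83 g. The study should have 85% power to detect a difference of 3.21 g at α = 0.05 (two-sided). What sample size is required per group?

For two equal groups, n per group = 2·((z_{α/2} + z_β)·σ/δ)².
z_{α/2} = 1.960; z_β = 1.036 (power 85%).
n = 2 × (2.996 × 4.83 / 3.21)² = 2 × 20.32 = 40.64
Round up: n = 41 per group.

41 per group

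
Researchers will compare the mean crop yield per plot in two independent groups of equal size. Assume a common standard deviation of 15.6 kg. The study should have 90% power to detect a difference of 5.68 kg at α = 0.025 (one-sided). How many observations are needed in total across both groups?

For two equal groups, n per group = 2·((z_α + z_β)·σ/δ)².
z_α = 1.960; z_β = 1.282 (power 90%).
n = 2 × (3.242 × 15.6 / 5.68)² = 2 × 79.28 = 158.56
Round up: n = 159 per group.
Total across both groups: 2 × 159 = 318.

318 total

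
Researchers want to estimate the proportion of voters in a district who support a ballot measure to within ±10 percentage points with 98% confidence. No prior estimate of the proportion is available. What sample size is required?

For a proportion with margin E = 0.1 at 98% confidence, z = 2.326.
With no prior estimate, use p = 0.5, which maximizes p(1−p) at 0.25.
n = 0.25 × (z/E)² = 0.25 × (2.326/0.1)² = 135.26
Round up: n = 136.

n = 136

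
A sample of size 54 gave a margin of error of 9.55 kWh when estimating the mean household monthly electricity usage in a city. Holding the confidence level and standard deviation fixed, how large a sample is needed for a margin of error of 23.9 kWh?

9

Margin of error scales as 1/√n, so n₂ = n₁·(E₁/E₂)².
n₂ = 54 × (9.55/23.9)² = 54 × 0.1597 = 8.62
Round up: n₂ = 9.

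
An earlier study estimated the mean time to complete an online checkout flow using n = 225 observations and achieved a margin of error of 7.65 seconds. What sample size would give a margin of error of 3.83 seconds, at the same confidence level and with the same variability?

Margin of error scales as 1/√n, so n₂ = n₁·(E₁/E₂)².
n₂ = 225 × (7.65/3.83)² = 225 × 3.99 = 897.75
Round up: n₂ = 898.

n = 898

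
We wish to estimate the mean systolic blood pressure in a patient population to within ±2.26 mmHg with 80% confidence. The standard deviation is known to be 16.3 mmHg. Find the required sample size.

n = 86

For a mean, the margin of error is E = z·σ/√n, so n = (zσ/E)².
At 80% confidence, z = 1.282.
n = (1.282 × 16.3 / 2.26)² = 85.49
Round up: n = 86.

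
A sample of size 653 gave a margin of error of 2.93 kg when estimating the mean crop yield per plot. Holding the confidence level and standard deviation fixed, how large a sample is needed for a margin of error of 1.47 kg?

2595

Margin of error scales as 1/√n, so n₂ = n₁·(E₁/E₂)².
n₂ = 653 × (2.93/1.47)² = 653 × 3.973 = 2594.37
Round up: n₂ = 2595.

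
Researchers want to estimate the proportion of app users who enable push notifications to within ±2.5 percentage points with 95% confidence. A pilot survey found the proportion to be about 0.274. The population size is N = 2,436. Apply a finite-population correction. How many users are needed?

For a proportion with margin E = 0.025 at 95% confidence, z = 1.960.
n = p̂(1−p̂)(z/E)² = 0.274 × 0.726 × (1.960/0.025)² = 1222.70 — call this n₀.
Finite-population correction with N = 2,436: n = n₀ / (1 + (n₀−1)/N) = 1222.70 / 1.502 = 814.05
Round up: n = 815.

n = 815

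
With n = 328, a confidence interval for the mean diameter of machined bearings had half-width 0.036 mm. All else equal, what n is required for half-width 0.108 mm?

Margin of error scales as 1/√n, so n₂ = n₁·(E₁/E₂)².
n₂ = 328 × (0.036/0.108)² = 328 × 0.1111 = 36.44
Round up: n₂ = 37.

37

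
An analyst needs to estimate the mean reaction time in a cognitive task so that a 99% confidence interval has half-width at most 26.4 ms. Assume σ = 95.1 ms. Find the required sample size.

87

For a mean, the margin of error is E = z·σ/√n, so n = (zσ/E)².
At 99% confidence, z = 2.576.
n = (2.576 × 95.1 / 26.4)² = 86.11
Round up: n = 87.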